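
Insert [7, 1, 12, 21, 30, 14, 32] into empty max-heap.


Insert 7: [7]
Insert 1: [7, 1]
Insert 12: [12, 1, 7]
Insert 21: [21, 12, 7, 1]
Insert 30: [30, 21, 7, 1, 12]
Insert 14: [30, 21, 14, 1, 12, 7]
Insert 32: [32, 21, 30, 1, 12, 7, 14]

Final heap: [32, 21, 30, 1, 12, 7, 14]


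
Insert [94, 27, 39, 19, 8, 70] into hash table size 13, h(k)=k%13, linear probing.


Insert 94: h=3 -> slot 3
Insert 27: h=1 -> slot 1
Insert 39: h=0 -> slot 0
Insert 19: h=6 -> slot 6
Insert 8: h=8 -> slot 8
Insert 70: h=5 -> slot 5

Table: [39, 27, None, 94, None, 70, 19, None, 8, None, None, None, None]


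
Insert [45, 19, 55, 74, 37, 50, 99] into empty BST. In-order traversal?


Insert 45: root
Insert 19: L from 45
Insert 55: R from 45
Insert 74: R from 45 -> R from 55
Insert 37: L from 45 -> R from 19
Insert 50: R from 45 -> L from 55
Insert 99: R from 45 -> R from 55 -> R from 74

In-order: [19, 37, 45, 50, 55, 74, 99]


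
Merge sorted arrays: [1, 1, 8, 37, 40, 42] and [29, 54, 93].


Take 1 from A
Take 1 from A
Take 8 from A
Take 29 from B
Take 37 from A
Take 40 from A
Take 42 from A

Merged: [1, 1, 8, 29, 37, 40, 42, 54, 93]


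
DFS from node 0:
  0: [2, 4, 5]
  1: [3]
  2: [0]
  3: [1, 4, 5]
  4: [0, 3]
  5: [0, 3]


Visit 0, push [5, 4, 2]
Visit 2, push []
Visit 4, push [3]
Visit 3, push [5, 1]
Visit 1, push []
Visit 5, push []

DFS order: [0, 2, 4, 3, 1, 5]


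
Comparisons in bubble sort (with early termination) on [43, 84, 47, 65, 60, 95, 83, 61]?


Algorithm: bubble sort (with early termination)
Input: [43, 84, 47, 65, 60, 95, 83, 61]
Sorted: [43, 47, 60, 61, 65, 83, 84, 95]

25


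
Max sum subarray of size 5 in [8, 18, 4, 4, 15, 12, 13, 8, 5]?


[0:5]: 49
[1:6]: 53
[2:7]: 48
[3:8]: 52
[4:9]: 53

Max: 53 at [1:6]


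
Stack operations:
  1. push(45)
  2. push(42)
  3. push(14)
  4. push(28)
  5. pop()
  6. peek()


push(45) -> [45]
push(42) -> [45, 42]
push(14) -> [45, 42, 14]
push(28) -> [45, 42, 14, 28]
pop()->28, [45, 42, 14]
peek()->14

Final stack: [45, 42, 14]


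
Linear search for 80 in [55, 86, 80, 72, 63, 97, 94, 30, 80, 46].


i=0: 55!=80
i=1: 86!=80
i=2: 80==80 found!

Found at 2, 3 comps


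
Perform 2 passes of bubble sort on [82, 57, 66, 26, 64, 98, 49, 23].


Initial: [82, 57, 66, 26, 64, 98, 49, 23]
Pass 1: [57, 66, 26, 64, 82, 49, 23, 98] (6 swaps)
Pass 2: [57, 26, 64, 66, 49, 23, 82, 98] (4 swaps)

After 2 passes: [57, 26, 64, 66, 49, 23, 82, 98]


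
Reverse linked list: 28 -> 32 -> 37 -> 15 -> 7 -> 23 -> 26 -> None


Step 1: curr=28, set curr.next=prev(None) | reversed so far: 28
Step 2: curr=32, set curr.next=prev(28) | reversed so far: 32 -> 28
Step 3: curr=37, set curr.next=prev(32) | reversed so far: 37 -> 32 -> 28
Step 4: curr=15, set curr.next=prev(37) | reversed so far: 15 -> 37 -> 32 -> 28
Step 5: curr=7, set curr.next=prev(15) | reversed so far: 7 -> 15 -> 37 -> 32 -> 28
Step 6: curr=23, set curr.next=prev(7) | reversed so far: 23 -> 7 -> 15 -> 37 -> 32 -> 28
Step 7: curr=26, set curr.next=prev(23) | reversed so far: 26 -> 23 -> 7 -> 15 -> 37 -> 32 -> 28

26 -> 23 -> 7 -> 15 -> 37 -> 32 -> 28 -> None


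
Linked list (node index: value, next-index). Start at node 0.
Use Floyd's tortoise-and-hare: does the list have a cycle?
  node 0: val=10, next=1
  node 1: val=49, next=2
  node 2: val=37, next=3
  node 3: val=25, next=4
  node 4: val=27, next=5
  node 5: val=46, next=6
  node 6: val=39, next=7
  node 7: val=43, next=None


Floyd's tortoise (slow, +1) and hare (fast, +2):
  init: slow=0, fast=0
  step 1: slow=1, fast=2
  step 2: slow=2, fast=4
  step 3: slow=3, fast=6
  step 4: fast 6->7->None, no cycle

Cycle: no


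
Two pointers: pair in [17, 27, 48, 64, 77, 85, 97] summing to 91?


lo=0(17)+hi=6(97)=114
lo=0(17)+hi=5(85)=102
lo=0(17)+hi=4(77)=94
lo=0(17)+hi=3(64)=81
lo=1(27)+hi=3(64)=91

Yes: 27+64=91


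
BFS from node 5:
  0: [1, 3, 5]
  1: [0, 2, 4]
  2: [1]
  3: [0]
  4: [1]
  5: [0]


Visit 5, enqueue [0]
Visit 0, enqueue [1, 3]
Visit 1, enqueue [2, 4]
Visit 3, enqueue []
Visit 2, enqueue []
Visit 4, enqueue []

BFS order: [5, 0, 1, 3, 2, 4]


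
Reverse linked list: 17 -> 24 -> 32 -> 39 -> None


Step 1: curr=17, set curr.next=prev(None) | reversed so far: 17
Step 2: curr=24, set curr.next=prev(17) | reversed so far: 24 -> 17
Step 3: curr=32, set curr.next=prev(24) | reversed so far: 32 -> 24 -> 17
Step 4: curr=39, set curr.next=prev(32) | reversed so far: 39 -> 32 -> 24 -> 17

39 -> 32 -> 24 -> 17 -> None


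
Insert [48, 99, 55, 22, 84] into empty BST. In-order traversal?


Insert 48: root
Insert 99: R from 48
Insert 55: R from 48 -> L from 99
Insert 22: L from 48
Insert 84: R from 48 -> L from 99 -> R from 55

In-order: [22, 48, 55, 84, 99]


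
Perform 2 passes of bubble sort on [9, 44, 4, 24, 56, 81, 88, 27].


Initial: [9, 44, 4, 24, 56, 81, 88, 27]
Pass 1: [9, 4, 24, 44, 56, 81, 27, 88] (3 swaps)
Pass 2: [4, 9, 24, 44, 56, 27, 81, 88] (2 swaps)

After 2 passes: [4, 9, 24, 44, 56, 27, 81, 88]


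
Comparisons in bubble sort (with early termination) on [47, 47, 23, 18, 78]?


Algorithm: bubble sort (with early termination)
Input: [47, 47, 23, 18, 78]
Sorted: [18, 23, 47, 47, 78]

10


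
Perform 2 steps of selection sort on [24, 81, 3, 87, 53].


Initial: [24, 81, 3, 87, 53]
Step 1: min=3 at 2
  Swap: [3, 81, 24, 87, 53]
Step 2: min=24 at 2
  Swap: [3, 24, 81, 87, 53]

After 2 steps: [3, 24, 81, 87, 53]


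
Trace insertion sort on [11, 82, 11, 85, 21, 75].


Initial: [11, 82, 11, 85, 21, 75]
Insert 82: [11, 82, 11, 85, 21, 75]
Insert 11: [11, 11, 82, 85, 21, 75]
Insert 85: [11, 11, 82, 85, 21, 75]
Insert 21: [11, 11, 21, 82, 85, 75]
Insert 75: [11, 11, 21, 75, 82, 85]

Sorted: [11, 11, 21, 75, 82, 85]


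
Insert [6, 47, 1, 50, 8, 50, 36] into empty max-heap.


Insert 6: [6]
Insert 47: [47, 6]
Insert 1: [47, 6, 1]
Insert 50: [50, 47, 1, 6]
Insert 8: [50, 47, 1, 6, 8]
Insert 50: [50, 47, 50, 6, 8, 1]
Insert 36: [50, 47, 50, 6, 8, 1, 36]

Final heap: [50, 47, 50, 6, 8, 1, 36]


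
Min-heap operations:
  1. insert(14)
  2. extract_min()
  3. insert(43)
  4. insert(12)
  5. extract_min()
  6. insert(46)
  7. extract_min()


insert(14) -> [14]
extract_min()->14, []
insert(43) -> [43]
insert(12) -> [12, 43]
extract_min()->12, [43]
insert(46) -> [43, 46]
extract_min()->43, [46]

Final heap: [46]


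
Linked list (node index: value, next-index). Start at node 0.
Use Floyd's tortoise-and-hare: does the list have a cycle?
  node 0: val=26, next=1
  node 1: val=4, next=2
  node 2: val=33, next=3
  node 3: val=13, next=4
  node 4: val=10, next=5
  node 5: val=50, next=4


Floyd's tortoise (slow, +1) and hare (fast, +2):
  init: slow=0, fast=0
  step 1: slow=1, fast=2
  step 2: slow=2, fast=4
  step 3: slow=3, fast=4
  step 4: slow=4, fast=4
  slow == fast at node 4: cycle detected

Cycle: yes


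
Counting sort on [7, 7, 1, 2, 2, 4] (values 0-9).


Input: [7, 7, 1, 2, 2, 4]
Counts: [0, 1, 2, 0, 1, 0, 0, 2, 0, 0]

Sorted: [1, 2, 2, 4, 7, 7]


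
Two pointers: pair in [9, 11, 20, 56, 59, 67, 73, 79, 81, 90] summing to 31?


lo=0(9)+hi=9(90)=99
lo=0(9)+hi=8(81)=90
lo=0(9)+hi=7(79)=88
lo=0(9)+hi=6(73)=82
lo=0(9)+hi=5(67)=76
lo=0(9)+hi=4(59)=68
lo=0(9)+hi=3(56)=65
lo=0(9)+hi=2(20)=29
lo=1(11)+hi=2(20)=31

Yes: 11+20=31


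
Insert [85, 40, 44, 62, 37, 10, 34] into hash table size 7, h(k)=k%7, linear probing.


Insert 85: h=1 -> slot 1
Insert 40: h=5 -> slot 5
Insert 44: h=2 -> slot 2
Insert 62: h=6 -> slot 6
Insert 37: h=2, 1 probes -> slot 3
Insert 10: h=3, 1 probes -> slot 4
Insert 34: h=6, 1 probes -> slot 0

Table: [34, 85, 44, 37, 10, 40, 62]


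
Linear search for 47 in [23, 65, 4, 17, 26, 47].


i=0: 23!=47
i=1: 65!=47
i=2: 4!=47
i=3: 17!=47
i=4: 26!=47
i=5: 47==47 found!

Found at 5, 6 comps


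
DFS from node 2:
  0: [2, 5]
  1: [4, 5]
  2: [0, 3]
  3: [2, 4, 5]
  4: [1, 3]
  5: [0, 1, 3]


Visit 2, push [3, 0]
Visit 0, push [5]
Visit 5, push [3, 1]
Visit 1, push [4]
Visit 4, push [3]
Visit 3, push []

DFS order: [2, 0, 5, 1, 4, 3]


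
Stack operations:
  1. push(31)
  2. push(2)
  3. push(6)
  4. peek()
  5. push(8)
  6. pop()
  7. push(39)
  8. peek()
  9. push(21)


push(31) -> [31]
push(2) -> [31, 2]
push(6) -> [31, 2, 6]
peek()->6
push(8) -> [31, 2, 6, 8]
pop()->8, [31, 2, 6]
push(39) -> [31, 2, 6, 39]
peek()->39
push(21) -> [31, 2, 6, 39, 21]

Final stack: [31, 2, 6, 39, 21]


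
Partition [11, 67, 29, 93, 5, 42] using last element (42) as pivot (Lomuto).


Pivot: 42
  11 <= 42: advance i (no swap)
  29 <= 42: swap -> [11, 29, 67, 93, 5, 42]
  5 <= 42: swap -> [11, 29, 5, 93, 67, 42]
Place pivot at 3: [11, 29, 5, 42, 67, 93]

Partitioned: [11, 29, 5, 42, 67, 93]


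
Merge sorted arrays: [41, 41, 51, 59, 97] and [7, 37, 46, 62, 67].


Take 7 from B
Take 37 from B
Take 41 from A
Take 41 from A
Take 46 from B
Take 51 from A
Take 59 from A
Take 62 from B
Take 67 from B

Merged: [7, 37, 41, 41, 46, 51, 59, 62, 67, 97]


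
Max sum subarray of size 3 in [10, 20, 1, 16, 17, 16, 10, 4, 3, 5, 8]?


[0:3]: 31
[1:4]: 37
[2:5]: 34
[3:6]: 49
[4:7]: 43
[5:8]: 30
[6:9]: 17
[7:10]: 12
[8:11]: 16

Max: 49 at [3:6]


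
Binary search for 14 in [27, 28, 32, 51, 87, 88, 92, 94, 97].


Step 1: lo=0, hi=8, mid=4, val=87
Step 2: lo=0, hi=3, mid=1, val=28
Step 3: lo=0, hi=0, mid=0, val=27

Not found


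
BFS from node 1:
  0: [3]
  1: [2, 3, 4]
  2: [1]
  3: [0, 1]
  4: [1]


Visit 1, enqueue [2, 3, 4]
Visit 2, enqueue []
Visit 3, enqueue [0]
Visit 4, enqueue []
Visit 0, enqueue []

BFS order: [1, 2, 3, 4, 0]


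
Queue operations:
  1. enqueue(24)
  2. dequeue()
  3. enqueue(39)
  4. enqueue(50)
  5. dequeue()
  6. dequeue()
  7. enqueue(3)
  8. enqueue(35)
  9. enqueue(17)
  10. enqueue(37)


enqueue(24) -> [24]
dequeue()->24, []
enqueue(39) -> [39]
enqueue(50) -> [39, 50]
dequeue()->39, [50]
dequeue()->50, []
enqueue(3) -> [3]
enqueue(35) -> [3, 35]
enqueue(17) -> [3, 35, 17]
enqueue(37) -> [3, 35, 17, 37]

Final queue: [3, 35, 17, 37]


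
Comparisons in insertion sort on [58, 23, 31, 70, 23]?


Algorithm: insertion sort
Input: [58, 23, 31, 70, 23]
Sorted: [23, 23, 31, 58, 70]

8


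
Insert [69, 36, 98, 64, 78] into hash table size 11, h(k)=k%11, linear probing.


Insert 69: h=3 -> slot 3
Insert 36: h=3, 1 probes -> slot 4
Insert 98: h=10 -> slot 10
Insert 64: h=9 -> slot 9
Insert 78: h=1 -> slot 1

Table: [None, 78, None, 69, 36, None, None, None, None, 64, 98]


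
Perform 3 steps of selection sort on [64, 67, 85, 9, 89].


Initial: [64, 67, 85, 9, 89]
Step 1: min=9 at 3
  Swap: [9, 67, 85, 64, 89]
Step 2: min=64 at 3
  Swap: [9, 64, 85, 67, 89]
Step 3: min=67 at 3
  Swap: [9, 64, 67, 85, 89]

After 3 steps: [9, 64, 67, 85, 89]


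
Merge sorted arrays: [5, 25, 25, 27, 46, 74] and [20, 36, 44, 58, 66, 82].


Take 5 from A
Take 20 from B
Take 25 from A
Take 25 from A
Take 27 from A
Take 36 from B
Take 44 from B
Take 46 from A
Take 58 from B
Take 66 from B
Take 74 from A

Merged: [5, 20, 25, 25, 27, 36, 44, 46, 58, 66, 74, 82]


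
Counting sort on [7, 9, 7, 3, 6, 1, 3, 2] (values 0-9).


Input: [7, 9, 7, 3, 6, 1, 3, 2]
Counts: [0, 1, 1, 2, 0, 0, 1, 2, 0, 1]

Sorted: [1, 2, 3, 3, 6, 7, 7, 9]


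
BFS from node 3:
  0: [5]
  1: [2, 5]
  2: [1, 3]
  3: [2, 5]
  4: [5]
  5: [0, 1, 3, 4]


Visit 3, enqueue [2, 5]
Visit 2, enqueue [1]
Visit 5, enqueue [0, 4]
Visit 1, enqueue []
Visit 0, enqueue []
Visit 4, enqueue []

BFS order: [3, 2, 5, 1, 0, 4]


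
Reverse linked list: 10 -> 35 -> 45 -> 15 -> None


Step 1: curr=10, set curr.next=prev(None) | reversed so far: 10
Step 2: curr=35, set curr.next=prev(10) | reversed so far: 35 -> 10
Step 3: curr=45, set curr.next=prev(35) | reversed so far: 45 -> 35 -> 10
Step 4: curr=15, set curr.next=prev(45) | reversed so far: 15 -> 45 -> 35 -> 10

15 -> 45 -> 35 -> 10 -> None


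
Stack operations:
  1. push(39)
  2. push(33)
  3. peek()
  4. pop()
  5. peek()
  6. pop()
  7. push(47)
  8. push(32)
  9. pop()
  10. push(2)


push(39) -> [39]
push(33) -> [39, 33]
peek()->33
pop()->33, [39]
peek()->39
pop()->39, []
push(47) -> [47]
push(32) -> [47, 32]
pop()->32, [47]
push(2) -> [47, 2]

Final stack: [47, 2]


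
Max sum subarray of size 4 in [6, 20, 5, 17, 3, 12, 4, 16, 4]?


[0:4]: 48
[1:5]: 45
[2:6]: 37
[3:7]: 36
[4:8]: 35
[5:9]: 36

Max: 48 at [0:4]


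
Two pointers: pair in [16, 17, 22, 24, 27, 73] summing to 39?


lo=0(16)+hi=5(73)=89
lo=0(16)+hi=4(27)=43
lo=0(16)+hi=3(24)=40
lo=0(16)+hi=2(22)=38
lo=1(17)+hi=2(22)=39

Yes: 17+22=39


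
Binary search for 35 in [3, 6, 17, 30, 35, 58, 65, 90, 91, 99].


Step 1: lo=0, hi=9, mid=4, val=35

Found at index 4


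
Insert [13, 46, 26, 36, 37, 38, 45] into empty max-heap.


Insert 13: [13]
Insert 46: [46, 13]
Insert 26: [46, 13, 26]
Insert 36: [46, 36, 26, 13]
Insert 37: [46, 37, 26, 13, 36]
Insert 38: [46, 37, 38, 13, 36, 26]
Insert 45: [46, 37, 45, 13, 36, 26, 38]

Final heap: [46, 37, 45, 13, 36, 26, 38]


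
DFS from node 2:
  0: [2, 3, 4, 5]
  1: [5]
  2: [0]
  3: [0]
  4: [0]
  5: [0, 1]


Visit 2, push [0]
Visit 0, push [5, 4, 3]
Visit 3, push []
Visit 4, push []
Visit 5, push [1]
Visit 1, push []

DFS order: [2, 0, 3, 4, 5, 1]


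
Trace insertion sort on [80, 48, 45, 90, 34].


Initial: [80, 48, 45, 90, 34]
Insert 48: [48, 80, 45, 90, 34]
Insert 45: [45, 48, 80, 90, 34]
Insert 90: [45, 48, 80, 90, 34]
Insert 34: [34, 45, 48, 80, 90]

Sorted: [34, 45, 48, 80, 90]


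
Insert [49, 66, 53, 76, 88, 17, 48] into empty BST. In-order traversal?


Insert 49: root
Insert 66: R from 49
Insert 53: R from 49 -> L from 66
Insert 76: R from 49 -> R from 66
Insert 88: R from 49 -> R from 66 -> R from 76
Insert 17: L from 49
Insert 48: L from 49 -> R from 17

In-order: [17, 48, 49, 53, 66, 76, 88]


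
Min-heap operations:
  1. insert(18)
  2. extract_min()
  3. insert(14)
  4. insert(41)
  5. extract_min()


insert(18) -> [18]
extract_min()->18, []
insert(14) -> [14]
insert(41) -> [14, 41]
extract_min()->14, [41]

Final heap: [41]


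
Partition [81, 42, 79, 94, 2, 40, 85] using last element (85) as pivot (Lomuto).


Pivot: 85
  81 <= 85: advance i (no swap)
  42 <= 85: advance i (no swap)
  79 <= 85: advance i (no swap)
  2 <= 85: swap -> [81, 42, 79, 2, 94, 40, 85]
  40 <= 85: swap -> [81, 42, 79, 2, 40, 94, 85]
Place pivot at 5: [81, 42, 79, 2, 40, 85, 94]

Partitioned: [81, 42, 79, 2, 40, 85, 94]


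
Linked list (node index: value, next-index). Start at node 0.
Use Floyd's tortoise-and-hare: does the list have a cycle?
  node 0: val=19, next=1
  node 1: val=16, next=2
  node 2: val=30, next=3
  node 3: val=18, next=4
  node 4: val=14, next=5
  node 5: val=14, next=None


Floyd's tortoise (slow, +1) and hare (fast, +2):
  init: slow=0, fast=0
  step 1: slow=1, fast=2
  step 2: slow=2, fast=4
  step 3: fast 4->5->None, no cycle

Cycle: no


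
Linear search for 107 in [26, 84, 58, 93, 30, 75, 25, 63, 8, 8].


i=0: 26!=107
i=1: 84!=107
i=2: 58!=107
i=3: 93!=107
i=4: 30!=107
i=5: 75!=107
i=6: 25!=107
i=7: 63!=107
i=8: 8!=107
i=9: 8!=107

Not found, 10 comps


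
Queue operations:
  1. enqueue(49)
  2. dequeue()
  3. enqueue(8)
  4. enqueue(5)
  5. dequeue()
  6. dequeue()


enqueue(49) -> [49]
dequeue()->49, []
enqueue(8) -> [8]
enqueue(5) -> [8, 5]
dequeue()->8, [5]
dequeue()->5, []

Final queue: []


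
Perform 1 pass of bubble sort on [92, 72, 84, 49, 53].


Initial: [92, 72, 84, 49, 53]
Pass 1: [72, 84, 49, 53, 92] (4 swaps)

After 1 pass: [72, 84, 49, 53, 92]


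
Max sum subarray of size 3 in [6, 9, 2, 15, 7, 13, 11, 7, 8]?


[0:3]: 17
[1:4]: 26
[2:5]: 24
[3:6]: 35
[4:7]: 31
[5:8]: 31
[6:9]: 26

Max: 35 at [3:6]


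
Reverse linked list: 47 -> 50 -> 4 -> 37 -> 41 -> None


Step 1: curr=47, set curr.next=prev(None) | reversed so far: 47
Step 2: curr=50, set curr.next=prev(47) | reversed so far: 50 -> 47
Step 3: curr=4, set curr.next=prev(50) | reversed so far: 4 -> 50 -> 47
Step 4: curr=37, set curr.next=prev(4) | reversed so far: 37 -> 4 -> 50 -> 47
Step 5: curr=41, set curr.next=prev(37) | reversed so far: 41 -> 37 -> 4 -> 50 -> 47

41 -> 37 -> 4 -> 50 -> 47 -> None


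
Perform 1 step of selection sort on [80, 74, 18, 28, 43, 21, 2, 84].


Initial: [80, 74, 18, 28, 43, 21, 2, 84]
Step 1: min=2 at 6
  Swap: [2, 74, 18, 28, 43, 21, 80, 84]

After 1 step: [2, 74, 18, 28, 43, 21, 80, 84]


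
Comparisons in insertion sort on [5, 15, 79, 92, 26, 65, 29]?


Algorithm: insertion sort
Input: [5, 15, 79, 92, 26, 65, 29]
Sorted: [5, 15, 26, 29, 65, 79, 92]

13


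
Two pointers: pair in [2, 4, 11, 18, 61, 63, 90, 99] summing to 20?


lo=0(2)+hi=7(99)=101
lo=0(2)+hi=6(90)=92
lo=0(2)+hi=5(63)=65
lo=0(2)+hi=4(61)=63
lo=0(2)+hi=3(18)=20

Yes: 2+18=20


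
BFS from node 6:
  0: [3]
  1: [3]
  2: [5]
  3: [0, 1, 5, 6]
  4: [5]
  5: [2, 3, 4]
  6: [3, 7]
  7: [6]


Visit 6, enqueue [3, 7]
Visit 3, enqueue [0, 1, 5]
Visit 7, enqueue []
Visit 0, enqueue []
Visit 1, enqueue []
Visit 5, enqueue [2, 4]
Visit 2, enqueue []
Visit 4, enqueue []

BFS order: [6, 3, 7, 0, 1, 5, 2, 4]


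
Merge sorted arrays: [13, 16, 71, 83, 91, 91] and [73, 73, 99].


Take 13 from A
Take 16 from A
Take 71 from A
Take 73 from B
Take 73 from B
Take 83 from A
Take 91 from A
Take 91 from A

Merged: [13, 16, 71, 73, 73, 83, 91, 91, 99]


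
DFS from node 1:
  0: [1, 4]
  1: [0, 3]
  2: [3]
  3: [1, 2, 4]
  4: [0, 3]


Visit 1, push [3, 0]
Visit 0, push [4]
Visit 4, push [3]
Visit 3, push [2]
Visit 2, push []

DFS order: [1, 0, 4, 3, 2]


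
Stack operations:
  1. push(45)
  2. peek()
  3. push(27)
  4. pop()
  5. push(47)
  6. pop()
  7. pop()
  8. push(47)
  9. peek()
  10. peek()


push(45) -> [45]
peek()->45
push(27) -> [45, 27]
pop()->27, [45]
push(47) -> [45, 47]
pop()->47, [45]
pop()->45, []
push(47) -> [47]
peek()->47
peek()->47

Final stack: [47]


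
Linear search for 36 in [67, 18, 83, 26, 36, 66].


i=0: 67!=36
i=1: 18!=36
i=2: 83!=36
i=3: 26!=36
i=4: 36==36 found!

Found at 4, 5 comps


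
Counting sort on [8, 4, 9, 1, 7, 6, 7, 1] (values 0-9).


Input: [8, 4, 9, 1, 7, 6, 7, 1]
Counts: [0, 2, 0, 0, 1, 0, 1, 2, 1, 1]

Sorted: [1, 1, 4, 6, 7, 7, 8, 9]


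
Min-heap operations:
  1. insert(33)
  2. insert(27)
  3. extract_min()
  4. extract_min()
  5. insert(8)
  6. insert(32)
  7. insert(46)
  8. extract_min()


insert(33) -> [33]
insert(27) -> [27, 33]
extract_min()->27, [33]
extract_min()->33, []
insert(8) -> [8]
insert(32) -> [8, 32]
insert(46) -> [8, 32, 46]
extract_min()->8, [32, 46]

Final heap: [32, 46]


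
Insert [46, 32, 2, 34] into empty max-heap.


Insert 46: [46]
Insert 32: [46, 32]
Insert 2: [46, 32, 2]
Insert 34: [46, 34, 2, 32]

Final heap: [46, 34, 2, 32]


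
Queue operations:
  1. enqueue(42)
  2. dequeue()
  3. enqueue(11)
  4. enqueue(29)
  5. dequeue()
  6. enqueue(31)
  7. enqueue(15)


enqueue(42) -> [42]
dequeue()->42, []
enqueue(11) -> [11]
enqueue(29) -> [11, 29]
dequeue()->11, [29]
enqueue(31) -> [29, 31]
enqueue(15) -> [29, 31, 15]

Final queue: [29, 31, 15]


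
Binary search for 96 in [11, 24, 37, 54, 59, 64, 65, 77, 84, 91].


Step 1: lo=0, hi=9, mid=4, val=59
Step 2: lo=5, hi=9, mid=7, val=77
Step 3: lo=8, hi=9, mid=8, val=84
Step 4: lo=9, hi=9, mid=9, val=91

Not found


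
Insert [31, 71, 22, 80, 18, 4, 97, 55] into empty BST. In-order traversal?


Insert 31: root
Insert 71: R from 31
Insert 22: L from 31
Insert 80: R from 31 -> R from 71
Insert 18: L from 31 -> L from 22
Insert 4: L from 31 -> L from 22 -> L from 18
Insert 97: R from 31 -> R from 71 -> R from 80
Insert 55: R from 31 -> L from 71

In-order: [4, 18, 22, 31, 55, 71, 80, 97]


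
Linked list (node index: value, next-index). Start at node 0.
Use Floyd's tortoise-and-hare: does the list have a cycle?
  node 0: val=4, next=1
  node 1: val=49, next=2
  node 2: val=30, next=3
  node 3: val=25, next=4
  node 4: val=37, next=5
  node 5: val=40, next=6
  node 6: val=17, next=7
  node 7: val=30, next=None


Floyd's tortoise (slow, +1) and hare (fast, +2):
  init: slow=0, fast=0
  step 1: slow=1, fast=2
  step 2: slow=2, fast=4
  step 3: slow=3, fast=6
  step 4: fast 6->7->None, no cycle

Cycle: no


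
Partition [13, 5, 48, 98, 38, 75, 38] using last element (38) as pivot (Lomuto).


Pivot: 38
  13 <= 38: advance i (no swap)
  5 <= 38: advance i (no swap)
  38 <= 38: swap -> [13, 5, 38, 98, 48, 75, 38]
Place pivot at 3: [13, 5, 38, 38, 48, 75, 98]

Partitioned: [13, 5, 38, 38, 48, 75, 98]


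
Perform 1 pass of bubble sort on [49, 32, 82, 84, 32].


Initial: [49, 32, 82, 84, 32]
Pass 1: [32, 49, 82, 32, 84] (2 swaps)

After 1 pass: [32, 49, 82, 32, 84]


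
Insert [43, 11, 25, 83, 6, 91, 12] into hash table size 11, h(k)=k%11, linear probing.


Insert 43: h=10 -> slot 10
Insert 11: h=0 -> slot 0
Insert 25: h=3 -> slot 3
Insert 83: h=6 -> slot 6
Insert 6: h=6, 1 probes -> slot 7
Insert 91: h=3, 1 probes -> slot 4
Insert 12: h=1 -> slot 1

Table: [11, 12, None, 25, 91, None, 83, 6, None, None, 43]


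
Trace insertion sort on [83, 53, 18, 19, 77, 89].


Initial: [83, 53, 18, 19, 77, 89]
Insert 53: [53, 83, 18, 19, 77, 89]
Insert 18: [18, 53, 83, 19, 77, 89]
Insert 19: [18, 19, 53, 83, 77, 89]
Insert 77: [18, 19, 53, 77, 83, 89]
Insert 89: [18, 19, 53, 77, 83, 89]

Sorted: [18, 19, 53, 77, 83, 89]


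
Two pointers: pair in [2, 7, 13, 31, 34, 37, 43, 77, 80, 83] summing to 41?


lo=0(2)+hi=9(83)=85
lo=0(2)+hi=8(80)=82
lo=0(2)+hi=7(77)=79
lo=0(2)+hi=6(43)=45
lo=0(2)+hi=5(37)=39
lo=1(7)+hi=5(37)=44
lo=1(7)+hi=4(34)=41

Yes: 7+34=41


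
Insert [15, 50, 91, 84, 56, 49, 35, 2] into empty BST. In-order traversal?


Insert 15: root
Insert 50: R from 15
Insert 91: R from 15 -> R from 50
Insert 84: R from 15 -> R from 50 -> L from 91
Insert 56: R from 15 -> R from 50 -> L from 91 -> L from 84
Insert 49: R from 15 -> L from 50
Insert 35: R from 15 -> L from 50 -> L from 49
Insert 2: L from 15

In-order: [2, 15, 35, 49, 50, 56, 84, 91]


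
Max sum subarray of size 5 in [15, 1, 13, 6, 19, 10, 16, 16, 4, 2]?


[0:5]: 54
[1:6]: 49
[2:7]: 64
[3:8]: 67
[4:9]: 65
[5:10]: 48

Max: 67 at [3:8]


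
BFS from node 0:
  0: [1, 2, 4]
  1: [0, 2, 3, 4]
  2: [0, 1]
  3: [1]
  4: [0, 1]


Visit 0, enqueue [1, 2, 4]
Visit 1, enqueue [3]
Visit 2, enqueue []
Visit 4, enqueue []
Visit 3, enqueue []

BFS order: [0, 1, 2, 4, 3]


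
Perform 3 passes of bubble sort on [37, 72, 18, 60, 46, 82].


Initial: [37, 72, 18, 60, 46, 82]
Pass 1: [37, 18, 60, 46, 72, 82] (3 swaps)
Pass 2: [18, 37, 46, 60, 72, 82] (2 swaps)
Pass 3: [18, 37, 46, 60, 72, 82] (0 swaps)

After 3 passes: [18, 37, 46, 60, 72, 82]


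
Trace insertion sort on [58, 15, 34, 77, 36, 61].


Initial: [58, 15, 34, 77, 36, 61]
Insert 15: [15, 58, 34, 77, 36, 61]
Insert 34: [15, 34, 58, 77, 36, 61]
Insert 77: [15, 34, 58, 77, 36, 61]
Insert 36: [15, 34, 36, 58, 77, 61]
Insert 61: [15, 34, 36, 58, 61, 77]

Sorted: [15, 34, 36, 58, 61, 77]


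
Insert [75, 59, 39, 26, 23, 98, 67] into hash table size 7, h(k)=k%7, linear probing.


Insert 75: h=5 -> slot 5
Insert 59: h=3 -> slot 3
Insert 39: h=4 -> slot 4
Insert 26: h=5, 1 probes -> slot 6
Insert 23: h=2 -> slot 2
Insert 98: h=0 -> slot 0
Insert 67: h=4, 4 probes -> slot 1

Table: [98, 67, 23, 59, 39, 75, 26]


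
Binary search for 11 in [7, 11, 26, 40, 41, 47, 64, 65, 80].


Step 1: lo=0, hi=8, mid=4, val=41
Step 2: lo=0, hi=3, mid=1, val=11

Found at index 1


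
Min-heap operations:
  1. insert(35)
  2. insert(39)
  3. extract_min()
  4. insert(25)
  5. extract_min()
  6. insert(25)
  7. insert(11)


insert(35) -> [35]
insert(39) -> [35, 39]
extract_min()->35, [39]
insert(25) -> [25, 39]
extract_min()->25, [39]
insert(25) -> [25, 39]
insert(11) -> [11, 39, 25]

Final heap: [11, 39, 25]


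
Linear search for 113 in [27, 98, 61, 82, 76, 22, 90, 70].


i=0: 27!=113
i=1: 98!=113
i=2: 61!=113
i=3: 82!=113
i=4: 76!=113
i=5: 22!=113
i=6: 90!=113
i=7: 70!=113

Not found, 8 comps


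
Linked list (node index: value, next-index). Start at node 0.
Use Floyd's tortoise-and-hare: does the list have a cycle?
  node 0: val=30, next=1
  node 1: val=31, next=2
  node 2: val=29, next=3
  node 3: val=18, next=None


Floyd's tortoise (slow, +1) and hare (fast, +2):
  init: slow=0, fast=0
  step 1: slow=1, fast=2
  step 2: fast 2->3->None, no cycle

Cycle: no


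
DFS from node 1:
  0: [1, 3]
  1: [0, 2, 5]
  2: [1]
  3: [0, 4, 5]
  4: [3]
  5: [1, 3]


Visit 1, push [5, 2, 0]
Visit 0, push [3]
Visit 3, push [5, 4]
Visit 4, push []
Visit 5, push []
Visit 2, push []

DFS order: [1, 0, 3, 4, 5, 2]


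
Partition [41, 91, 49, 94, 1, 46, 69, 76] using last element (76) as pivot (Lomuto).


Pivot: 76
  41 <= 76: advance i (no swap)
  49 <= 76: swap -> [41, 49, 91, 94, 1, 46, 69, 76]
  1 <= 76: swap -> [41, 49, 1, 94, 91, 46, 69, 76]
  46 <= 76: swap -> [41, 49, 1, 46, 91, 94, 69, 76]
  69 <= 76: swap -> [41, 49, 1, 46, 69, 94, 91, 76]
Place pivot at 5: [41, 49, 1, 46, 69, 76, 91, 94]

Partitioned: [41, 49, 1, 46, 69, 76, 91, 94]


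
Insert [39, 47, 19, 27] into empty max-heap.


Insert 39: [39]
Insert 47: [47, 39]
Insert 19: [47, 39, 19]
Insert 27: [47, 39, 19, 27]

Final heap: [47, 39, 19, 27]


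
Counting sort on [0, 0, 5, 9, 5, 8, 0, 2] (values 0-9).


Input: [0, 0, 5, 9, 5, 8, 0, 2]
Counts: [3, 0, 1, 0, 0, 2, 0, 0, 1, 1]

Sorted: [0, 0, 0, 2, 5, 5, 8, 9]


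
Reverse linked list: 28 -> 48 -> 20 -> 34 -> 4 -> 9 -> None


Step 1: curr=28, set curr.next=prev(None) | reversed so far: 28
Step 2: curr=48, set curr.next=prev(28) | reversed so far: 48 -> 28
Step 3: curr=20, set curr.next=prev(48) | reversed so far: 20 -> 48 -> 28
Step 4: curr=34, set curr.next=prev(20) | reversed so far: 34 -> 20 -> 48 -> 28
Step 5: curr=4, set curr.next=prev(34) | reversed so far: 4 -> 34 -> 20 -> 48 -> 28
Step 6: curr=9, set curr.next=prev(4) | reversed so far: 9 -> 4 -> 34 -> 20 -> 48 -> 28

9 -> 4 -> 34 -> 20 -> 48 -> 28 -> None


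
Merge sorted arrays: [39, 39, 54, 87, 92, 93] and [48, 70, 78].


Take 39 from A
Take 39 from A
Take 48 from B
Take 54 from A
Take 70 from B
Take 78 from B

Merged: [39, 39, 48, 54, 70, 78, 87, 92, 93]


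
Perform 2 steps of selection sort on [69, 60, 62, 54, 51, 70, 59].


Initial: [69, 60, 62, 54, 51, 70, 59]
Step 1: min=51 at 4
  Swap: [51, 60, 62, 54, 69, 70, 59]
Step 2: min=54 at 3
  Swap: [51, 54, 62, 60, 69, 70, 59]

After 2 steps: [51, 54, 62, 60, 69, 70, 59]


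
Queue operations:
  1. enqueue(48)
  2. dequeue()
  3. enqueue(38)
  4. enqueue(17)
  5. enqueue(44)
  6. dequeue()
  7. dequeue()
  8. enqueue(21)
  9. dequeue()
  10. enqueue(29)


enqueue(48) -> [48]
dequeue()->48, []
enqueue(38) -> [38]
enqueue(17) -> [38, 17]
enqueue(44) -> [38, 17, 44]
dequeue()->38, [17, 44]
dequeue()->17, [44]
enqueue(21) -> [44, 21]
dequeue()->44, [21]
enqueue(29) -> [21, 29]

Final queue: [21, 29]


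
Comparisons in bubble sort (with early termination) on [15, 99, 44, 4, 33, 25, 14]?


Algorithm: bubble sort (with early termination)
Input: [15, 99, 44, 4, 33, 25, 14]
Sorted: [4, 14, 15, 25, 33, 44, 99]

21


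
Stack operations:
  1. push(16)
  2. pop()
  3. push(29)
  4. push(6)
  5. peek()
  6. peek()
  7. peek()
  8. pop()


push(16) -> [16]
pop()->16, []
push(29) -> [29]
push(6) -> [29, 6]
peek()->6
peek()->6
peek()->6
pop()->6, [29]

Final stack: [29]


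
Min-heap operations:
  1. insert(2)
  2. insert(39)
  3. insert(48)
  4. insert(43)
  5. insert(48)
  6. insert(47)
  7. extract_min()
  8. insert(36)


insert(2) -> [2]
insert(39) -> [2, 39]
insert(48) -> [2, 39, 48]
insert(43) -> [2, 39, 48, 43]
insert(48) -> [2, 39, 48, 43, 48]
insert(47) -> [2, 39, 47, 43, 48, 48]
extract_min()->2, [39, 43, 47, 48, 48]
insert(36) -> [36, 43, 39, 48, 48, 47]

Final heap: [36, 43, 39, 48, 48, 47]


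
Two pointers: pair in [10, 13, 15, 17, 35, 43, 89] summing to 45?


lo=0(10)+hi=6(89)=99
lo=0(10)+hi=5(43)=53
lo=0(10)+hi=4(35)=45

Yes: 10+35=45


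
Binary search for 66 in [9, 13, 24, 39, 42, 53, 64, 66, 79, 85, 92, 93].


Step 1: lo=0, hi=11, mid=5, val=53
Step 2: lo=6, hi=11, mid=8, val=79
Step 3: lo=6, hi=7, mid=6, val=64
Step 4: lo=7, hi=7, mid=7, val=66

Found at index 7


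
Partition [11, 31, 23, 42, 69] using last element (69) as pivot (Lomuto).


Pivot: 69
  11 <= 69: advance i (no swap)
  31 <= 69: advance i (no swap)
  23 <= 69: advance i (no swap)
  42 <= 69: advance i (no swap)
Place pivot at 4: [11, 31, 23, 42, 69]

Partitioned: [11, 31, 23, 42, 69]


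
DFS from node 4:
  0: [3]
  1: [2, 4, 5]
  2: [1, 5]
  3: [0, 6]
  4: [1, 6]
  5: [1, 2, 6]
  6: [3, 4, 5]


Visit 4, push [6, 1]
Visit 1, push [5, 2]
Visit 2, push [5]
Visit 5, push [6]
Visit 6, push [3]
Visit 3, push [0]
Visit 0, push []

DFS order: [4, 1, 2, 5, 6, 3, 0]


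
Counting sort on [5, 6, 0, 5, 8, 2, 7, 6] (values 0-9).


Input: [5, 6, 0, 5, 8, 2, 7, 6]
Counts: [1, 0, 1, 0, 0, 2, 2, 1, 1, 0]

Sorted: [0, 2, 5, 5, 6, 6, 7, 8]


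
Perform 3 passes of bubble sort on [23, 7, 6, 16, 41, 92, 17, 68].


Initial: [23, 7, 6, 16, 41, 92, 17, 68]
Pass 1: [7, 6, 16, 23, 41, 17, 68, 92] (5 swaps)
Pass 2: [6, 7, 16, 23, 17, 41, 68, 92] (2 swaps)
Pass 3: [6, 7, 16, 17, 23, 41, 68, 92] (1 swaps)

After 3 passes: [6, 7, 16, 17, 23, 41, 68, 92]


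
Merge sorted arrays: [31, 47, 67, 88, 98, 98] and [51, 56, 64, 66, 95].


Take 31 from A
Take 47 from A
Take 51 from B
Take 56 from B
Take 64 from B
Take 66 from B
Take 67 from A
Take 88 from A
Take 95 from B

Merged: [31, 47, 51, 56, 64, 66, 67, 88, 95, 98, 98]


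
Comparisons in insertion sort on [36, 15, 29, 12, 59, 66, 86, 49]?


Algorithm: insertion sort
Input: [36, 15, 29, 12, 59, 66, 86, 49]
Sorted: [12, 15, 29, 36, 49, 59, 66, 86]

13


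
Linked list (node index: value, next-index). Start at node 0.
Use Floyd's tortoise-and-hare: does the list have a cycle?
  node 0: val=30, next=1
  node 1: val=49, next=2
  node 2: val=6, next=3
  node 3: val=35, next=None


Floyd's tortoise (slow, +1) and hare (fast, +2):
  init: slow=0, fast=0
  step 1: slow=1, fast=2
  step 2: fast 2->3->None, no cycle

Cycle: no


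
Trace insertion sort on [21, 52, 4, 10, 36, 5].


Initial: [21, 52, 4, 10, 36, 5]
Insert 52: [21, 52, 4, 10, 36, 5]
Insert 4: [4, 21, 52, 10, 36, 5]
Insert 10: [4, 10, 21, 52, 36, 5]
Insert 36: [4, 10, 21, 36, 52, 5]
Insert 5: [4, 5, 10, 21, 36, 52]

Sorted: [4, 5, 10, 21, 36, 52]


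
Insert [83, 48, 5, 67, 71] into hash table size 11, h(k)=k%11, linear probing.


Insert 83: h=6 -> slot 6
Insert 48: h=4 -> slot 4
Insert 5: h=5 -> slot 5
Insert 67: h=1 -> slot 1
Insert 71: h=5, 2 probes -> slot 7

Table: [None, 67, None, None, 48, 5, 83, 71, None, None, None]


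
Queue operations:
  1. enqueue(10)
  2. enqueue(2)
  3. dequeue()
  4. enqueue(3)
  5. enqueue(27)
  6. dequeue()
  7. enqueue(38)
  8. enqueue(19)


enqueue(10) -> [10]
enqueue(2) -> [10, 2]
dequeue()->10, [2]
enqueue(3) -> [2, 3]
enqueue(27) -> [2, 3, 27]
dequeue()->2, [3, 27]
enqueue(38) -> [3, 27, 38]
enqueue(19) -> [3, 27, 38, 19]

Final queue: [3, 27, 38, 19]


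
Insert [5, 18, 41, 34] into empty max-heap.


Insert 5: [5]
Insert 18: [18, 5]
Insert 41: [41, 5, 18]
Insert 34: [41, 34, 18, 5]

Final heap: [41, 34, 18, 5]


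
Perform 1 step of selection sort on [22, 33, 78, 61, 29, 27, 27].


Initial: [22, 33, 78, 61, 29, 27, 27]
Step 1: min=22 at 0
  Swap: [22, 33, 78, 61, 29, 27, 27]

After 1 step: [22, 33, 78, 61, 29, 27, 27]


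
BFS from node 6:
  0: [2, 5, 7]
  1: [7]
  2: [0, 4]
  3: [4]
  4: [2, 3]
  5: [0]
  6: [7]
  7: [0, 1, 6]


Visit 6, enqueue [7]
Visit 7, enqueue [0, 1]
Visit 0, enqueue [2, 5]
Visit 1, enqueue []
Visit 2, enqueue [4]
Visit 5, enqueue []
Visit 4, enqueue [3]
Visit 3, enqueue []

BFS order: [6, 7, 0, 1, 2, 5, 4, 3]


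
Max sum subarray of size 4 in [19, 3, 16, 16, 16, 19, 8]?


[0:4]: 54
[1:5]: 51
[2:6]: 67
[3:7]: 59

Max: 67 at [2:6]


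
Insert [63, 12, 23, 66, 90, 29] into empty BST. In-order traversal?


Insert 63: root
Insert 12: L from 63
Insert 23: L from 63 -> R from 12
Insert 66: R from 63
Insert 90: R from 63 -> R from 66
Insert 29: L from 63 -> R from 12 -> R from 23

In-order: [12, 23, 29, 63, 66, 90]


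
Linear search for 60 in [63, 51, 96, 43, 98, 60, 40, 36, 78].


i=0: 63!=60
i=1: 51!=60
i=2: 96!=60
i=3: 43!=60
i=4: 98!=60
i=5: 60==60 found!

Found at 5, 6 comps


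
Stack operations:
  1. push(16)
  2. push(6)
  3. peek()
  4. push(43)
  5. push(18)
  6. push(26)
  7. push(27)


push(16) -> [16]
push(6) -> [16, 6]
peek()->6
push(43) -> [16, 6, 43]
push(18) -> [16, 6, 43, 18]
push(26) -> [16, 6, 43, 18, 26]
push(27) -> [16, 6, 43, 18, 26, 27]

Final stack: [16, 6, 43, 18, 26, 27]


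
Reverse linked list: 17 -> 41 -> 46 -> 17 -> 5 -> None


Step 1: curr=17, set curr.next=prev(None) | reversed so far: 17
Step 2: curr=41, set curr.next=prev(17) | reversed so far: 41 -> 17
Step 3: curr=46, set curr.next=prev(41) | reversed so far: 46 -> 41 -> 17
Step 4: curr=17, set curr.next=prev(46) | reversed so far: 17 -> 46 -> 41 -> 17
Step 5: curr=5, set curr.next=prev(17) | reversed so far: 5 -> 17 -> 46 -> 41 -> 17

5 -> 17 -> 46 -> 41 -> 17 -> None


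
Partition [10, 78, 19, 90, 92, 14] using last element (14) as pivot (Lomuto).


Pivot: 14
  10 <= 14: advance i (no swap)
Place pivot at 1: [10, 14, 19, 90, 92, 78]

Partitioned: [10, 14, 19, 90, 92, 78]


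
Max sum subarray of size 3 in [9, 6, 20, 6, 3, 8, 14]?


[0:3]: 35
[1:4]: 32
[2:5]: 29
[3:6]: 17
[4:7]: 25

Max: 35 at [0:3]


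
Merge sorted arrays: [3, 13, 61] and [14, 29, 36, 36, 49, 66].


Take 3 from A
Take 13 from A
Take 14 from B
Take 29 from B
Take 36 from B
Take 36 from B
Take 49 from B
Take 61 from A

Merged: [3, 13, 14, 29, 36, 36, 49, 61, 66]


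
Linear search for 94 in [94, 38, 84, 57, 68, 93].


i=0: 94==94 found!

Found at 0, 1 comps


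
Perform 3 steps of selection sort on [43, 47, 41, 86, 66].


Initial: [43, 47, 41, 86, 66]
Step 1: min=41 at 2
  Swap: [41, 47, 43, 86, 66]
Step 2: min=43 at 2
  Swap: [41, 43, 47, 86, 66]
Step 3: min=47 at 2
  Swap: [41, 43, 47, 86, 66]

After 3 steps: [41, 43, 47, 86, 66]


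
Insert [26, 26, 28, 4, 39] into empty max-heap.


Insert 26: [26]
Insert 26: [26, 26]
Insert 28: [28, 26, 26]
Insert 4: [28, 26, 26, 4]
Insert 39: [39, 28, 26, 4, 26]

Final heap: [39, 28, 26, 4, 26]


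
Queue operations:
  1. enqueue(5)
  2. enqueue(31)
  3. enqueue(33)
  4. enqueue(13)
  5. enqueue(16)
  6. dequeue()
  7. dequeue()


enqueue(5) -> [5]
enqueue(31) -> [5, 31]
enqueue(33) -> [5, 31, 33]
enqueue(13) -> [5, 31, 33, 13]
enqueue(16) -> [5, 31, 33, 13, 16]
dequeue()->5, [31, 33, 13, 16]
dequeue()->31, [33, 13, 16]

Final queue: [33, 13, 16]


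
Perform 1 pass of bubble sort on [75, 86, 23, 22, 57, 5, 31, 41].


Initial: [75, 86, 23, 22, 57, 5, 31, 41]
Pass 1: [75, 23, 22, 57, 5, 31, 41, 86] (6 swaps)

After 1 pass: [75, 23, 22, 57, 5, 31, 41, 86]


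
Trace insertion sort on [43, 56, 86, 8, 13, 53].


Initial: [43, 56, 86, 8, 13, 53]
Insert 56: [43, 56, 86, 8, 13, 53]
Insert 86: [43, 56, 86, 8, 13, 53]
Insert 8: [8, 43, 56, 86, 13, 53]
Insert 13: [8, 13, 43, 56, 86, 53]
Insert 53: [8, 13, 43, 53, 56, 86]

Sorted: [8, 13, 43, 53, 56, 86]


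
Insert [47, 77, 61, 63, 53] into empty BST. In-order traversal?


Insert 47: root
Insert 77: R from 47
Insert 61: R from 47 -> L from 77
Insert 63: R from 47 -> L from 77 -> R from 61
Insert 53: R from 47 -> L from 77 -> L from 61

In-order: [47, 53, 61, 63, 77]


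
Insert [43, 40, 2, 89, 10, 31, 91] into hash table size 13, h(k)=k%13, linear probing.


Insert 43: h=4 -> slot 4
Insert 40: h=1 -> slot 1
Insert 2: h=2 -> slot 2
Insert 89: h=11 -> slot 11
Insert 10: h=10 -> slot 10
Insert 31: h=5 -> slot 5
Insert 91: h=0 -> slot 0

Table: [91, 40, 2, None, 43, 31, None, None, None, None, 10, 89, None]


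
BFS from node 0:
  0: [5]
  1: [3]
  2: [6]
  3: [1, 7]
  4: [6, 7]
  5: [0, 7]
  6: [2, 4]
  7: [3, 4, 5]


Visit 0, enqueue [5]
Visit 5, enqueue [7]
Visit 7, enqueue [3, 4]
Visit 3, enqueue [1]
Visit 4, enqueue [6]
Visit 1, enqueue []
Visit 6, enqueue [2]
Visit 2, enqueue []

BFS order: [0, 5, 7, 3, 4, 1, 6, 2]


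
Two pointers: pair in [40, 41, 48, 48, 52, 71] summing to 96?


lo=0(40)+hi=5(71)=111
lo=0(40)+hi=4(52)=92
lo=1(41)+hi=4(52)=93
lo=2(48)+hi=4(52)=100
lo=2(48)+hi=3(48)=96

Yes: 48+48=96


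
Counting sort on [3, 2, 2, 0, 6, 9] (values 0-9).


Input: [3, 2, 2, 0, 6, 9]
Counts: [1, 0, 2, 1, 0, 0, 1, 0, 0, 1]

Sorted: [0, 2, 2, 3, 6, 9]


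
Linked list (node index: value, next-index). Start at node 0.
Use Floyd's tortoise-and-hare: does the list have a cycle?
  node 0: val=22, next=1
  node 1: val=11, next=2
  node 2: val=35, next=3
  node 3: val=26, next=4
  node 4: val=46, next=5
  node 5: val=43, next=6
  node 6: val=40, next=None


Floyd's tortoise (slow, +1) and hare (fast, +2):
  init: slow=0, fast=0
  step 1: slow=1, fast=2
  step 2: slow=2, fast=4
  step 3: slow=3, fast=6
  step 4: fast -> None, no cycle

Cycle: no


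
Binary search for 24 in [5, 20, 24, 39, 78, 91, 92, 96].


Step 1: lo=0, hi=7, mid=3, val=39
Step 2: lo=0, hi=2, mid=1, val=20
Step 3: lo=2, hi=2, mid=2, val=24

Found at index 2


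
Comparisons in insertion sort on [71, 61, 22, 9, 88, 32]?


Algorithm: insertion sort
Input: [71, 61, 22, 9, 88, 32]
Sorted: [9, 22, 32, 61, 71, 88]

11


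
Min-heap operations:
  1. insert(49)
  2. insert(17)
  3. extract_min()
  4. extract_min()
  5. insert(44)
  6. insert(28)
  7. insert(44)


insert(49) -> [49]
insert(17) -> [17, 49]
extract_min()->17, [49]
extract_min()->49, []
insert(44) -> [44]
insert(28) -> [28, 44]
insert(44) -> [28, 44, 44]

Final heap: [28, 44, 44]


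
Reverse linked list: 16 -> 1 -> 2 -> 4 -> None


Step 1: curr=16, set curr.next=prev(None) | reversed so far: 16
Step 2: curr=1, set curr.next=prev(16) | reversed so far: 1 -> 16
Step 3: curr=2, set curr.next=prev(1) | reversed so far: 2 -> 1 -> 16
Step 4: curr=4, set curr.next=prev(2) | reversed so far: 4 -> 2 -> 1 -> 16

4 -> 2 -> 1 -> 16 -> None


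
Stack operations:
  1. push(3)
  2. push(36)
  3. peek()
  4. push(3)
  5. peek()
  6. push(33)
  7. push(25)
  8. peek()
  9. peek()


push(3) -> [3]
push(36) -> [3, 36]
peek()->36
push(3) -> [3, 36, 3]
peek()->3
push(33) -> [3, 36, 3, 33]
push(25) -> [3, 36, 3, 33, 25]
peek()->25
peek()->25

Final stack: [3, 36, 3, 33, 25]


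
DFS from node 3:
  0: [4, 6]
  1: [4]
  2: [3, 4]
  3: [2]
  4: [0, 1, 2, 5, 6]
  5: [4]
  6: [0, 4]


Visit 3, push [2]
Visit 2, push [4]
Visit 4, push [6, 5, 1, 0]
Visit 0, push [6]
Visit 6, push []
Visit 1, push []
Visit 5, push []

DFS order: [3, 2, 4, 0, 6, 1, 5]


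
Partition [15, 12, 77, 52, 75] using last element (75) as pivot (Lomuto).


Pivot: 75
  15 <= 75: advance i (no swap)
  12 <= 75: advance i (no swap)
  52 <= 75: swap -> [15, 12, 52, 77, 75]
Place pivot at 3: [15, 12, 52, 75, 77]

Partitioned: [15, 12, 52, 75, 77]


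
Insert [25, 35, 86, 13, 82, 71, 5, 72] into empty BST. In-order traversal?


Insert 25: root
Insert 35: R from 25
Insert 86: R from 25 -> R from 35
Insert 13: L from 25
Insert 82: R from 25 -> R from 35 -> L from 86
Insert 71: R from 25 -> R from 35 -> L from 86 -> L from 82
Insert 5: L from 25 -> L from 13
Insert 72: R from 25 -> R from 35 -> L from 86 -> L from 82 -> R from 71

In-order: [5, 13, 25, 35, 71, 72, 82, 86]


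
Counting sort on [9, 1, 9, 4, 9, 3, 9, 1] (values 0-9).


Input: [9, 1, 9, 4, 9, 3, 9, 1]
Counts: [0, 2, 0, 1, 1, 0, 0, 0, 0, 4]

Sorted: [1, 1, 3, 4, 9, 9, 9, 9]


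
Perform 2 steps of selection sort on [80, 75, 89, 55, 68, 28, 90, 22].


Initial: [80, 75, 89, 55, 68, 28, 90, 22]
Step 1: min=22 at 7
  Swap: [22, 75, 89, 55, 68, 28, 90, 80]
Step 2: min=28 at 5
  Swap: [22, 28, 89, 55, 68, 75, 90, 80]

After 2 steps: [22, 28, 89, 55, 68, 75, 90, 80]
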